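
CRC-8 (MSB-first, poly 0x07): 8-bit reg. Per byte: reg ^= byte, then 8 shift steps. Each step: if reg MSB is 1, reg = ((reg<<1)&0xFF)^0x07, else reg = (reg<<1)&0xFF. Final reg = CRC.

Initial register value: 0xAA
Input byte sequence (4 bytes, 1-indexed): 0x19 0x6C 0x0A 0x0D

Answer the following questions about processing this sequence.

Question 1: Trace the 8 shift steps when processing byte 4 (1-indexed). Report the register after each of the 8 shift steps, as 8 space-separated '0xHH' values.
After byte 1 (0x19): reg=0x10
After byte 2 (0x6C): reg=0x73
After byte 3 (0x0A): reg=0x68
Register before byte 4: 0x68
After XOR with byte 0x0D: 0x65

Answer: 0xCA 0x93 0x21 0x42 0x84 0x0F 0x1E 0x3C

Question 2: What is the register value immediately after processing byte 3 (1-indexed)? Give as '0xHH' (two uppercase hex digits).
Answer: 0x68

Derivation:
After byte 1 (0x19): reg=0x10
After byte 2 (0x6C): reg=0x73
After byte 3 (0x0A): reg=0x68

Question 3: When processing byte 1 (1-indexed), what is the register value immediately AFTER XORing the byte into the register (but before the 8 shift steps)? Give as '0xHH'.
Answer: 0xB3

Derivation:
Register before byte 1: 0xAA
Byte 1: 0x19
0xAA XOR 0x19 = 0xB3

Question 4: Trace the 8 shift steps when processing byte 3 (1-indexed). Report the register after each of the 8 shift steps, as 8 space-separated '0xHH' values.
Answer: 0xF2 0xE3 0xC1 0x85 0x0D 0x1A 0x34 0x68

Derivation:
After byte 1 (0x19): reg=0x10
After byte 2 (0x6C): reg=0x73
Register before byte 3: 0x73
After XOR with byte 0x0A: 0x79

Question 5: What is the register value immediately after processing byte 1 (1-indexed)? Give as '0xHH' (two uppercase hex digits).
Answer: 0x10

Derivation:
After byte 1 (0x19): reg=0x10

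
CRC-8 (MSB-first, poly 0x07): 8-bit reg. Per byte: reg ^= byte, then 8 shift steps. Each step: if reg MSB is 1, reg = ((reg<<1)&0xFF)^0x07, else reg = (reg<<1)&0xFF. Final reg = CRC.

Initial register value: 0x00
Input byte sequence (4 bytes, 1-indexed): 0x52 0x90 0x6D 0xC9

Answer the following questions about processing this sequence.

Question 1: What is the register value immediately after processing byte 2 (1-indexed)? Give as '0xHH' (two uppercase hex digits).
Answer: 0xDF

Derivation:
After byte 1 (0x52): reg=0xB9
After byte 2 (0x90): reg=0xDF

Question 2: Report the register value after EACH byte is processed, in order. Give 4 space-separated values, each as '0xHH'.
0xB9 0xDF 0x17 0x14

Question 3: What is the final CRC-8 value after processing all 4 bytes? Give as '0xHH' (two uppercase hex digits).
Answer: 0x14

Derivation:
After byte 1 (0x52): reg=0xB9
After byte 2 (0x90): reg=0xDF
After byte 3 (0x6D): reg=0x17
After byte 4 (0xC9): reg=0x14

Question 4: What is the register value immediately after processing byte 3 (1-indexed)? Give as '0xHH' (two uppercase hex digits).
Answer: 0x17

Derivation:
After byte 1 (0x52): reg=0xB9
After byte 2 (0x90): reg=0xDF
After byte 3 (0x6D): reg=0x17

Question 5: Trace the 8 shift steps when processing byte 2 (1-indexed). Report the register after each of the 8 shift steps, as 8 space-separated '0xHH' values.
Answer: 0x52 0xA4 0x4F 0x9E 0x3B 0x76 0xEC 0xDF

Derivation:
After byte 1 (0x52): reg=0xB9
Register before byte 2: 0xB9
After XOR with byte 0x90: 0x29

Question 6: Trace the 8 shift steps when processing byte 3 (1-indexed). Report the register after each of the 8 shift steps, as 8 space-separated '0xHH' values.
Answer: 0x63 0xC6 0x8B 0x11 0x22 0x44 0x88 0x17

Derivation:
After byte 1 (0x52): reg=0xB9
After byte 2 (0x90): reg=0xDF
Register before byte 3: 0xDF
After XOR with byte 0x6D: 0xB2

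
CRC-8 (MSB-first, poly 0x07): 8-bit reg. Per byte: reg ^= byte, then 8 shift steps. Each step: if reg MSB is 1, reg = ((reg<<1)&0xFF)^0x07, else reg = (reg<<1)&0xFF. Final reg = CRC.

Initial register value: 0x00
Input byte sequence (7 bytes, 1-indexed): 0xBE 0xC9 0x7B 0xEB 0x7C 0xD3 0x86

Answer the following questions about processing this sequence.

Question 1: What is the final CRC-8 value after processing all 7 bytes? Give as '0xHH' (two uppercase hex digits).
Answer: 0x6E

Derivation:
After byte 1 (0xBE): reg=0x33
After byte 2 (0xC9): reg=0xE8
After byte 3 (0x7B): reg=0xF0
After byte 4 (0xEB): reg=0x41
After byte 5 (0x7C): reg=0xB3
After byte 6 (0xD3): reg=0x27
After byte 7 (0x86): reg=0x6E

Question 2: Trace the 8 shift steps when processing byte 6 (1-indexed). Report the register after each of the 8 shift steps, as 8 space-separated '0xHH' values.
After byte 1 (0xBE): reg=0x33
After byte 2 (0xC9): reg=0xE8
After byte 3 (0x7B): reg=0xF0
After byte 4 (0xEB): reg=0x41
After byte 5 (0x7C): reg=0xB3
Register before byte 6: 0xB3
After XOR with byte 0xD3: 0x60

Answer: 0xC0 0x87 0x09 0x12 0x24 0x48 0x90 0x27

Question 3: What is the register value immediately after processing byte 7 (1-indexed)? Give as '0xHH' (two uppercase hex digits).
Answer: 0x6E

Derivation:
After byte 1 (0xBE): reg=0x33
After byte 2 (0xC9): reg=0xE8
After byte 3 (0x7B): reg=0xF0
After byte 4 (0xEB): reg=0x41
After byte 5 (0x7C): reg=0xB3
After byte 6 (0xD3): reg=0x27
After byte 7 (0x86): reg=0x6E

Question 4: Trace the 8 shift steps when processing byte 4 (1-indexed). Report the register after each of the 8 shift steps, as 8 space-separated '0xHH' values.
After byte 1 (0xBE): reg=0x33
After byte 2 (0xC9): reg=0xE8
After byte 3 (0x7B): reg=0xF0
Register before byte 4: 0xF0
After XOR with byte 0xEB: 0x1B

Answer: 0x36 0x6C 0xD8 0xB7 0x69 0xD2 0xA3 0x41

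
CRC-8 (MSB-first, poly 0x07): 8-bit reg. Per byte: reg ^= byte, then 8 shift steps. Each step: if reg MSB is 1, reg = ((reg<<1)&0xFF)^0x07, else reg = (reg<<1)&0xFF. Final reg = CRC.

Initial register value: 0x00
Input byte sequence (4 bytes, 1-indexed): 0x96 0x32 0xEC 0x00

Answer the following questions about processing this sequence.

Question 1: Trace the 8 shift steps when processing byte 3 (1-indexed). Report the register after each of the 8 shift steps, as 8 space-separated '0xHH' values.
Answer: 0xDD 0xBD 0x7D 0xFA 0xF3 0xE1 0xC5 0x8D

Derivation:
After byte 1 (0x96): reg=0xEB
After byte 2 (0x32): reg=0x01
Register before byte 3: 0x01
After XOR with byte 0xEC: 0xED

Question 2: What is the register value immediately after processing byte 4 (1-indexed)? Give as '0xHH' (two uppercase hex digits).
After byte 1 (0x96): reg=0xEB
After byte 2 (0x32): reg=0x01
After byte 3 (0xEC): reg=0x8D
After byte 4 (0x00): reg=0xAA

Answer: 0xAA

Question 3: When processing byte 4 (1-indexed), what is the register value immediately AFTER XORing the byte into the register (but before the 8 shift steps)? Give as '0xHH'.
Register before byte 4: 0x8D
Byte 4: 0x00
0x8D XOR 0x00 = 0x8D

Answer: 0x8D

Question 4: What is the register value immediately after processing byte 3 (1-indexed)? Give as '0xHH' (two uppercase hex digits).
Answer: 0x8D

Derivation:
After byte 1 (0x96): reg=0xEB
After byte 2 (0x32): reg=0x01
After byte 3 (0xEC): reg=0x8D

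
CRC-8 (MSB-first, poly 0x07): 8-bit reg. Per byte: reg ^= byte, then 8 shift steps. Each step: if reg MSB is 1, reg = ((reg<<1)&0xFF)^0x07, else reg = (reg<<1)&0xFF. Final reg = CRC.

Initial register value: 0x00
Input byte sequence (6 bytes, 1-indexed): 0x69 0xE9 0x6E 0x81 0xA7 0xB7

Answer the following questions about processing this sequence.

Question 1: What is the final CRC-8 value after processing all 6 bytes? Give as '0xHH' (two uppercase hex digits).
After byte 1 (0x69): reg=0x18
After byte 2 (0xE9): reg=0xD9
After byte 3 (0x6E): reg=0x0C
After byte 4 (0x81): reg=0xAA
After byte 5 (0xA7): reg=0x23
After byte 6 (0xB7): reg=0xE5

Answer: 0xE5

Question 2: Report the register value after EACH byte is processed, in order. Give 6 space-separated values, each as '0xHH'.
0x18 0xD9 0x0C 0xAA 0x23 0xE5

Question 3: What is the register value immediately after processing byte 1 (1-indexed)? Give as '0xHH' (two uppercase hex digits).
Answer: 0x18

Derivation:
After byte 1 (0x69): reg=0x18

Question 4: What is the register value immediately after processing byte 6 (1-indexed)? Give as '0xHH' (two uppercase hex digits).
Answer: 0xE5

Derivation:
After byte 1 (0x69): reg=0x18
After byte 2 (0xE9): reg=0xD9
After byte 3 (0x6E): reg=0x0C
After byte 4 (0x81): reg=0xAA
After byte 5 (0xA7): reg=0x23
After byte 6 (0xB7): reg=0xE5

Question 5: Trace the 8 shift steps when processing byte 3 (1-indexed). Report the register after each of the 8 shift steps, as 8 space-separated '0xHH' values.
After byte 1 (0x69): reg=0x18
After byte 2 (0xE9): reg=0xD9
Register before byte 3: 0xD9
After XOR with byte 0x6E: 0xB7

Answer: 0x69 0xD2 0xA3 0x41 0x82 0x03 0x06 0x0C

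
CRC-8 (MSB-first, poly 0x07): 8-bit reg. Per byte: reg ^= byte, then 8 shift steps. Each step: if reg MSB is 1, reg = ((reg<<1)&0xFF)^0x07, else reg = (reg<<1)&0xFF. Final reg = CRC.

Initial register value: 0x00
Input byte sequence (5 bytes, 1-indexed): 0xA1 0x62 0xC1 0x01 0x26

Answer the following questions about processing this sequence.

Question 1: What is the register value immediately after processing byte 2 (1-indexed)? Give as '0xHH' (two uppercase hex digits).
After byte 1 (0xA1): reg=0x6E
After byte 2 (0x62): reg=0x24

Answer: 0x24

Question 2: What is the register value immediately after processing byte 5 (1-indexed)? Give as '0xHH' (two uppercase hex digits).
Answer: 0xE9

Derivation:
After byte 1 (0xA1): reg=0x6E
After byte 2 (0x62): reg=0x24
After byte 3 (0xC1): reg=0xB5
After byte 4 (0x01): reg=0x05
After byte 5 (0x26): reg=0xE9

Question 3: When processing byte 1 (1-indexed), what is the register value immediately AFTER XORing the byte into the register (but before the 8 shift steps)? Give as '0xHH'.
Register before byte 1: 0x00
Byte 1: 0xA1
0x00 XOR 0xA1 = 0xA1

Answer: 0xA1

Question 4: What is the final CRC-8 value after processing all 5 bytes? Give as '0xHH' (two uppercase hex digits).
After byte 1 (0xA1): reg=0x6E
After byte 2 (0x62): reg=0x24
After byte 3 (0xC1): reg=0xB5
After byte 4 (0x01): reg=0x05
After byte 5 (0x26): reg=0xE9

Answer: 0xE9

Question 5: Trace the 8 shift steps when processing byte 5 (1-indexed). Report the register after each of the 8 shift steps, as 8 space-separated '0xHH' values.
After byte 1 (0xA1): reg=0x6E
After byte 2 (0x62): reg=0x24
After byte 3 (0xC1): reg=0xB5
After byte 4 (0x01): reg=0x05
Register before byte 5: 0x05
After XOR with byte 0x26: 0x23

Answer: 0x46 0x8C 0x1F 0x3E 0x7C 0xF8 0xF7 0xE9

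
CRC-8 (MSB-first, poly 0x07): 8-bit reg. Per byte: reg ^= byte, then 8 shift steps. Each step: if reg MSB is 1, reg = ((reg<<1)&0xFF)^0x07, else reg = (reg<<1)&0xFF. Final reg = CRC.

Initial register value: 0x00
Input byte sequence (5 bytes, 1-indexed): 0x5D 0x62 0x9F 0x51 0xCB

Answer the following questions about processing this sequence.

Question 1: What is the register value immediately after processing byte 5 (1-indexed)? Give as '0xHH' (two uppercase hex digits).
Answer: 0xFF

Derivation:
After byte 1 (0x5D): reg=0x94
After byte 2 (0x62): reg=0xCC
After byte 3 (0x9F): reg=0xBE
After byte 4 (0x51): reg=0x83
After byte 5 (0xCB): reg=0xFF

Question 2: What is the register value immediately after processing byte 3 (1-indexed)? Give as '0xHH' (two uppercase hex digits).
After byte 1 (0x5D): reg=0x94
After byte 2 (0x62): reg=0xCC
After byte 3 (0x9F): reg=0xBE

Answer: 0xBE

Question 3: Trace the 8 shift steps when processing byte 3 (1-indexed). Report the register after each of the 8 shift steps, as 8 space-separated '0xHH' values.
Answer: 0xA6 0x4B 0x96 0x2B 0x56 0xAC 0x5F 0xBE

Derivation:
After byte 1 (0x5D): reg=0x94
After byte 2 (0x62): reg=0xCC
Register before byte 3: 0xCC
After XOR with byte 0x9F: 0x53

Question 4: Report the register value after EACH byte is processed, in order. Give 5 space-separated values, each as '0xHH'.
0x94 0xCC 0xBE 0x83 0xFF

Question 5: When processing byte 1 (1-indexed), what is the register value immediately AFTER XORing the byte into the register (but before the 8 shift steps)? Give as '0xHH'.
Answer: 0x5D

Derivation:
Register before byte 1: 0x00
Byte 1: 0x5D
0x00 XOR 0x5D = 0x5D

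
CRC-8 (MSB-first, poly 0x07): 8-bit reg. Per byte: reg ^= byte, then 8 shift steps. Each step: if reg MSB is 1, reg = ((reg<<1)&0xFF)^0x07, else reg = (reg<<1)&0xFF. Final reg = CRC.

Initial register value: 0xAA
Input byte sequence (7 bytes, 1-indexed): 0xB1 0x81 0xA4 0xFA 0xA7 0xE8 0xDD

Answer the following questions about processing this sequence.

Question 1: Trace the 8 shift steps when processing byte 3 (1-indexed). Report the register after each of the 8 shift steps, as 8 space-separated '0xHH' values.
After byte 1 (0xB1): reg=0x41
After byte 2 (0x81): reg=0x4E
Register before byte 3: 0x4E
After XOR with byte 0xA4: 0xEA

Answer: 0xD3 0xA1 0x45 0x8A 0x13 0x26 0x4C 0x98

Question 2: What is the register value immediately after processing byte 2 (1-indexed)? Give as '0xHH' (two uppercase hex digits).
Answer: 0x4E

Derivation:
After byte 1 (0xB1): reg=0x41
After byte 2 (0x81): reg=0x4E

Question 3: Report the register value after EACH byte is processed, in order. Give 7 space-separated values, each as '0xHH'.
0x41 0x4E 0x98 0x29 0xA3 0xF6 0xD1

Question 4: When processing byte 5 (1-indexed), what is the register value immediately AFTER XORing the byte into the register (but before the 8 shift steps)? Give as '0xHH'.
Answer: 0x8E

Derivation:
Register before byte 5: 0x29
Byte 5: 0xA7
0x29 XOR 0xA7 = 0x8E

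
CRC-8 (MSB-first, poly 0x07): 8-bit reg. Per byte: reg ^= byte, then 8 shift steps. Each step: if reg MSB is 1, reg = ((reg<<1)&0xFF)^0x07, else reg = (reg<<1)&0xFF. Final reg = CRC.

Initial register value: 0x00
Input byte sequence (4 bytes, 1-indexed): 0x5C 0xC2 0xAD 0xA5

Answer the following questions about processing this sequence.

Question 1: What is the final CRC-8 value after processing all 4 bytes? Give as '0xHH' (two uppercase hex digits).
Answer: 0xCC

Derivation:
After byte 1 (0x5C): reg=0x93
After byte 2 (0xC2): reg=0xB0
After byte 3 (0xAD): reg=0x53
After byte 4 (0xA5): reg=0xCC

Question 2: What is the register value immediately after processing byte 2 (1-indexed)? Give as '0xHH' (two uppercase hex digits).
Answer: 0xB0

Derivation:
After byte 1 (0x5C): reg=0x93
After byte 2 (0xC2): reg=0xB0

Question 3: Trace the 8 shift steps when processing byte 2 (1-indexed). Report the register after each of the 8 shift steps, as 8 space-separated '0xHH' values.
After byte 1 (0x5C): reg=0x93
Register before byte 2: 0x93
After XOR with byte 0xC2: 0x51

Answer: 0xA2 0x43 0x86 0x0B 0x16 0x2C 0x58 0xB0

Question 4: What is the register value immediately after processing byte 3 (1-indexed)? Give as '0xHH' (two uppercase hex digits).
After byte 1 (0x5C): reg=0x93
After byte 2 (0xC2): reg=0xB0
After byte 3 (0xAD): reg=0x53

Answer: 0x53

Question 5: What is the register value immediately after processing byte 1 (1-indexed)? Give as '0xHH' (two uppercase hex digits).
After byte 1 (0x5C): reg=0x93

Answer: 0x93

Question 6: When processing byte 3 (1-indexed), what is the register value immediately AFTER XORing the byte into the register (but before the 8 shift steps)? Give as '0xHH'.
Answer: 0x1D

Derivation:
Register before byte 3: 0xB0
Byte 3: 0xAD
0xB0 XOR 0xAD = 0x1D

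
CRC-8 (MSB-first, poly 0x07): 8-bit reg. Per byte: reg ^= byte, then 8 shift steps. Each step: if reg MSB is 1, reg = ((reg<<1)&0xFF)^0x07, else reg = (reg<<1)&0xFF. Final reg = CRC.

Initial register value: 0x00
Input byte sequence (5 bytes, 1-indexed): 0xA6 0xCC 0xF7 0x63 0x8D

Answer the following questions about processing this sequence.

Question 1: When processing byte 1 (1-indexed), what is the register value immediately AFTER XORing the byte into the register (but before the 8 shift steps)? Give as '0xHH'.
Answer: 0xA6

Derivation:
Register before byte 1: 0x00
Byte 1: 0xA6
0x00 XOR 0xA6 = 0xA6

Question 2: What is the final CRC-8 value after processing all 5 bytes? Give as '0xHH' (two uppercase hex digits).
Answer: 0xE0

Derivation:
After byte 1 (0xA6): reg=0x7B
After byte 2 (0xCC): reg=0x0C
After byte 3 (0xF7): reg=0xEF
After byte 4 (0x63): reg=0xAD
After byte 5 (0x8D): reg=0xE0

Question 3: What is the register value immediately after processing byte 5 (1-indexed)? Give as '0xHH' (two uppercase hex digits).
After byte 1 (0xA6): reg=0x7B
After byte 2 (0xCC): reg=0x0C
After byte 3 (0xF7): reg=0xEF
After byte 4 (0x63): reg=0xAD
After byte 5 (0x8D): reg=0xE0

Answer: 0xE0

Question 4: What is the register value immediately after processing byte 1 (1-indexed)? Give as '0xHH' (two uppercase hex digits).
After byte 1 (0xA6): reg=0x7B

Answer: 0x7B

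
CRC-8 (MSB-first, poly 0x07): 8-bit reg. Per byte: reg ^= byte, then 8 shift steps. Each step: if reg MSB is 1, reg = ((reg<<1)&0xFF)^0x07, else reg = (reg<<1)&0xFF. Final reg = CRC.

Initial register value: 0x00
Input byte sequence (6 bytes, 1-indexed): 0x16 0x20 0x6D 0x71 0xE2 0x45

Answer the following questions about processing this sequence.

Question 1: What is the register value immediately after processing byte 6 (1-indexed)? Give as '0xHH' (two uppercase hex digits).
Answer: 0x1E

Derivation:
After byte 1 (0x16): reg=0x62
After byte 2 (0x20): reg=0xC9
After byte 3 (0x6D): reg=0x75
After byte 4 (0x71): reg=0x1C
After byte 5 (0xE2): reg=0xF4
After byte 6 (0x45): reg=0x1E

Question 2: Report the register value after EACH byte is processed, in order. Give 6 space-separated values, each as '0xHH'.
0x62 0xC9 0x75 0x1C 0xF4 0x1E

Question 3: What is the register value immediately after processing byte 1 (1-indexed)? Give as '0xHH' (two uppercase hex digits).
After byte 1 (0x16): reg=0x62

Answer: 0x62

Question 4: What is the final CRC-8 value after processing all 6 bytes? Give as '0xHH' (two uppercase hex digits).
After byte 1 (0x16): reg=0x62
After byte 2 (0x20): reg=0xC9
After byte 3 (0x6D): reg=0x75
After byte 4 (0x71): reg=0x1C
After byte 5 (0xE2): reg=0xF4
After byte 6 (0x45): reg=0x1E

Answer: 0x1E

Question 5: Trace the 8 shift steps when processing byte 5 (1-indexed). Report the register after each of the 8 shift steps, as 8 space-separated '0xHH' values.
After byte 1 (0x16): reg=0x62
After byte 2 (0x20): reg=0xC9
After byte 3 (0x6D): reg=0x75
After byte 4 (0x71): reg=0x1C
Register before byte 5: 0x1C
After XOR with byte 0xE2: 0xFE

Answer: 0xFB 0xF1 0xE5 0xCD 0x9D 0x3D 0x7A 0xF4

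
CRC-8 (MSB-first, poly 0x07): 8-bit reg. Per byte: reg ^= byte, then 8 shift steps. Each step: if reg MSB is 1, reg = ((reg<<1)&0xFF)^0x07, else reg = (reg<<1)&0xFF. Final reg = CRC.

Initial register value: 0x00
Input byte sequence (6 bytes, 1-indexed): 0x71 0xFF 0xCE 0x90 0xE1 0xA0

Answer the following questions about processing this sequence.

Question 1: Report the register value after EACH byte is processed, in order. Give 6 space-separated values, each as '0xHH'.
0x50 0x44 0xBF 0xCD 0xC4 0x3B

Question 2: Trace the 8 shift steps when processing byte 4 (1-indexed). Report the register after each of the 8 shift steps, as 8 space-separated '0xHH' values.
Answer: 0x5E 0xBC 0x7F 0xFE 0xFB 0xF1 0xE5 0xCD

Derivation:
After byte 1 (0x71): reg=0x50
After byte 2 (0xFF): reg=0x44
After byte 3 (0xCE): reg=0xBF
Register before byte 4: 0xBF
After XOR with byte 0x90: 0x2F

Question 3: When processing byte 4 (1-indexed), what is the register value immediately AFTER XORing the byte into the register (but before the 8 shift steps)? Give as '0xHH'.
Register before byte 4: 0xBF
Byte 4: 0x90
0xBF XOR 0x90 = 0x2F

Answer: 0x2F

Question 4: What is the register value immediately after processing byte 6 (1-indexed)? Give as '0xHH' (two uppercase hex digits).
Answer: 0x3B

Derivation:
After byte 1 (0x71): reg=0x50
After byte 2 (0xFF): reg=0x44
After byte 3 (0xCE): reg=0xBF
After byte 4 (0x90): reg=0xCD
After byte 5 (0xE1): reg=0xC4
After byte 6 (0xA0): reg=0x3B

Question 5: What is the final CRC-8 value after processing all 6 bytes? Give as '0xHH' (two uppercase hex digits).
Answer: 0x3B

Derivation:
After byte 1 (0x71): reg=0x50
After byte 2 (0xFF): reg=0x44
After byte 3 (0xCE): reg=0xBF
After byte 4 (0x90): reg=0xCD
After byte 5 (0xE1): reg=0xC4
After byte 6 (0xA0): reg=0x3B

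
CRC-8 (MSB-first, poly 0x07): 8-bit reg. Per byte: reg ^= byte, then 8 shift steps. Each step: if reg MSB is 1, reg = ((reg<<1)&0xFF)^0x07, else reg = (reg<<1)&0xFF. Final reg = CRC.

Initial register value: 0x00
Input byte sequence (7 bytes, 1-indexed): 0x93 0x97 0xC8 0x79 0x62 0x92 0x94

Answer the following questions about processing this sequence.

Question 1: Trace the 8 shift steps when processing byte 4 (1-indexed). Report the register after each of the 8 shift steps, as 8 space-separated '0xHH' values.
After byte 1 (0x93): reg=0xF0
After byte 2 (0x97): reg=0x32
After byte 3 (0xC8): reg=0xE8
Register before byte 4: 0xE8
After XOR with byte 0x79: 0x91

Answer: 0x25 0x4A 0x94 0x2F 0x5E 0xBC 0x7F 0xFE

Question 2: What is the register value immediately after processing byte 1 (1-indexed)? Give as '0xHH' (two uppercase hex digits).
Answer: 0xF0

Derivation:
After byte 1 (0x93): reg=0xF0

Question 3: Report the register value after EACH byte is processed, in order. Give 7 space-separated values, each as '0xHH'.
0xF0 0x32 0xE8 0xFE 0xDD 0xEA 0x7D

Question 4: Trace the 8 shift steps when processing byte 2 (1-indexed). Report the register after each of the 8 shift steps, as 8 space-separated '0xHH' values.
Answer: 0xCE 0x9B 0x31 0x62 0xC4 0x8F 0x19 0x32

Derivation:
After byte 1 (0x93): reg=0xF0
Register before byte 2: 0xF0
After XOR with byte 0x97: 0x67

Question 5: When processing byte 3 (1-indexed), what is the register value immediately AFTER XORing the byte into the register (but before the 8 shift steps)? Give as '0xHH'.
Register before byte 3: 0x32
Byte 3: 0xC8
0x32 XOR 0xC8 = 0xFA

Answer: 0xFA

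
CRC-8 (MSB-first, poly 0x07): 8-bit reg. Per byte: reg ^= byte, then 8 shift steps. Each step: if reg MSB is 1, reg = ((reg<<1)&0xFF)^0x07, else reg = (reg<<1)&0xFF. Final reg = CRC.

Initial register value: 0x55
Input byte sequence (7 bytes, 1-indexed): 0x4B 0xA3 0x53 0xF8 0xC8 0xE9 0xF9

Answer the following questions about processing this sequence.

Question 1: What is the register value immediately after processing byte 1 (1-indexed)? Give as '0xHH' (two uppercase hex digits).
After byte 1 (0x4B): reg=0x5A

Answer: 0x5A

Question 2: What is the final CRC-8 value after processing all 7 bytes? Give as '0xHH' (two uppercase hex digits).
Answer: 0x75

Derivation:
After byte 1 (0x4B): reg=0x5A
After byte 2 (0xA3): reg=0xE1
After byte 3 (0x53): reg=0x17
After byte 4 (0xF8): reg=0x83
After byte 5 (0xC8): reg=0xF6
After byte 6 (0xE9): reg=0x5D
After byte 7 (0xF9): reg=0x75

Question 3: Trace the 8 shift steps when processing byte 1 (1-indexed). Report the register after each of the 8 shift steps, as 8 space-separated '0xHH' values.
Register before byte 1: 0x55
After XOR with byte 0x4B: 0x1E

Answer: 0x3C 0x78 0xF0 0xE7 0xC9 0x95 0x2D 0x5A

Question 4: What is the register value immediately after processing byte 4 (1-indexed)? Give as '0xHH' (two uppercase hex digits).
Answer: 0x83

Derivation:
After byte 1 (0x4B): reg=0x5A
After byte 2 (0xA3): reg=0xE1
After byte 3 (0x53): reg=0x17
After byte 4 (0xF8): reg=0x83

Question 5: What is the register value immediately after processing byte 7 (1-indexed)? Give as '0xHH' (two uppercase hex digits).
After byte 1 (0x4B): reg=0x5A
After byte 2 (0xA3): reg=0xE1
After byte 3 (0x53): reg=0x17
After byte 4 (0xF8): reg=0x83
After byte 5 (0xC8): reg=0xF6
After byte 6 (0xE9): reg=0x5D
After byte 7 (0xF9): reg=0x75

Answer: 0x75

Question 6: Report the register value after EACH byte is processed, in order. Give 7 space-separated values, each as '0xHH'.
0x5A 0xE1 0x17 0x83 0xF6 0x5D 0x75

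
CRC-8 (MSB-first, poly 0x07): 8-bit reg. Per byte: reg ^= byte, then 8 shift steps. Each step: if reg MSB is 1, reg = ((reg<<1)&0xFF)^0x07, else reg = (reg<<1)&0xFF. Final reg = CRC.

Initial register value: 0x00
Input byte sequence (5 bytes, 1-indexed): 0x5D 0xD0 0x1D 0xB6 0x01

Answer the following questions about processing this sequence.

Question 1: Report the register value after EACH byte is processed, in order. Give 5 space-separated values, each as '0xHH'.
0x94 0xDB 0x5C 0x98 0xC6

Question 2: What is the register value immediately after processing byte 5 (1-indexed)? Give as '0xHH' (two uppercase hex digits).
Answer: 0xC6

Derivation:
After byte 1 (0x5D): reg=0x94
After byte 2 (0xD0): reg=0xDB
After byte 3 (0x1D): reg=0x5C
After byte 4 (0xB6): reg=0x98
After byte 5 (0x01): reg=0xC6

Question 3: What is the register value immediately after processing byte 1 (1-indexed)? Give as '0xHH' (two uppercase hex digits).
Answer: 0x94

Derivation:
After byte 1 (0x5D): reg=0x94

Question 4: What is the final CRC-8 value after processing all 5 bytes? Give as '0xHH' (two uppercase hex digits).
After byte 1 (0x5D): reg=0x94
After byte 2 (0xD0): reg=0xDB
After byte 3 (0x1D): reg=0x5C
After byte 4 (0xB6): reg=0x98
After byte 5 (0x01): reg=0xC6

Answer: 0xC6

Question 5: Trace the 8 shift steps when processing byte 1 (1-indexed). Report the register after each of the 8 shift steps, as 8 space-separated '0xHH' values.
Register before byte 1: 0x00
After XOR with byte 0x5D: 0x5D

Answer: 0xBA 0x73 0xE6 0xCB 0x91 0x25 0x4A 0x94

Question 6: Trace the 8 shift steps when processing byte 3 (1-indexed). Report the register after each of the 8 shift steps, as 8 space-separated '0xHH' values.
After byte 1 (0x5D): reg=0x94
After byte 2 (0xD0): reg=0xDB
Register before byte 3: 0xDB
After XOR with byte 0x1D: 0xC6

Answer: 0x8B 0x11 0x22 0x44 0x88 0x17 0x2E 0x5C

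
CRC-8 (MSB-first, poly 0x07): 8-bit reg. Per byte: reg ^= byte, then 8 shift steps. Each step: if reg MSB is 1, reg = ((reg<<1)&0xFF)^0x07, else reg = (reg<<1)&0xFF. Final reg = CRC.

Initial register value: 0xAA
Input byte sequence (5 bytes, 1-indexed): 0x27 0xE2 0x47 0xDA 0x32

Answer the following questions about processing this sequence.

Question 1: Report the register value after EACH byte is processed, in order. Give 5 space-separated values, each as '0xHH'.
0xAA 0xFF 0x21 0xEF 0x1D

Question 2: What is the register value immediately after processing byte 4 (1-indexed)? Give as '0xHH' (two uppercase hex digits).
After byte 1 (0x27): reg=0xAA
After byte 2 (0xE2): reg=0xFF
After byte 3 (0x47): reg=0x21
After byte 4 (0xDA): reg=0xEF

Answer: 0xEF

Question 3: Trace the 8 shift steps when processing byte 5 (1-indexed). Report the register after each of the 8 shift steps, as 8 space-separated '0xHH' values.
Answer: 0xBD 0x7D 0xFA 0xF3 0xE1 0xC5 0x8D 0x1D

Derivation:
After byte 1 (0x27): reg=0xAA
After byte 2 (0xE2): reg=0xFF
After byte 3 (0x47): reg=0x21
After byte 4 (0xDA): reg=0xEF
Register before byte 5: 0xEF
After XOR with byte 0x32: 0xDD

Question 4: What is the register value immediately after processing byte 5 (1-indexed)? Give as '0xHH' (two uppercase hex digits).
Answer: 0x1D

Derivation:
After byte 1 (0x27): reg=0xAA
After byte 2 (0xE2): reg=0xFF
After byte 3 (0x47): reg=0x21
After byte 4 (0xDA): reg=0xEF
After byte 5 (0x32): reg=0x1D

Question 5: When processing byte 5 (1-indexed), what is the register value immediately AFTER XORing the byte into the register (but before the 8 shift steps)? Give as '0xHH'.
Register before byte 5: 0xEF
Byte 5: 0x32
0xEF XOR 0x32 = 0xDD

Answer: 0xDD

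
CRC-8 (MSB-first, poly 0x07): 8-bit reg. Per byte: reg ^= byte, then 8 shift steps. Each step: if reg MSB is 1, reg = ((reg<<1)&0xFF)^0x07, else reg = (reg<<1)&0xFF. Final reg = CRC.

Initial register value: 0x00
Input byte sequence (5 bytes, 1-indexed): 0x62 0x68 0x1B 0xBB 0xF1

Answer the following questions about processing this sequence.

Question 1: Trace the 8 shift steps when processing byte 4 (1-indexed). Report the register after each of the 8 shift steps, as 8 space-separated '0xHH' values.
Answer: 0x6F 0xDE 0xBB 0x71 0xE2 0xC3 0x81 0x05

Derivation:
After byte 1 (0x62): reg=0x29
After byte 2 (0x68): reg=0xC0
After byte 3 (0x1B): reg=0x0F
Register before byte 4: 0x0F
After XOR with byte 0xBB: 0xB4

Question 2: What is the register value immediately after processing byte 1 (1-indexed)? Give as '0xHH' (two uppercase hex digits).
After byte 1 (0x62): reg=0x29

Answer: 0x29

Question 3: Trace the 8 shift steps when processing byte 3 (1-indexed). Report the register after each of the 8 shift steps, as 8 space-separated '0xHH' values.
After byte 1 (0x62): reg=0x29
After byte 2 (0x68): reg=0xC0
Register before byte 3: 0xC0
After XOR with byte 0x1B: 0xDB

Answer: 0xB1 0x65 0xCA 0x93 0x21 0x42 0x84 0x0F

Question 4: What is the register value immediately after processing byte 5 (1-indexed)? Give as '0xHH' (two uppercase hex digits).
Answer: 0xC2

Derivation:
After byte 1 (0x62): reg=0x29
After byte 2 (0x68): reg=0xC0
After byte 3 (0x1B): reg=0x0F
After byte 4 (0xBB): reg=0x05
After byte 5 (0xF1): reg=0xC2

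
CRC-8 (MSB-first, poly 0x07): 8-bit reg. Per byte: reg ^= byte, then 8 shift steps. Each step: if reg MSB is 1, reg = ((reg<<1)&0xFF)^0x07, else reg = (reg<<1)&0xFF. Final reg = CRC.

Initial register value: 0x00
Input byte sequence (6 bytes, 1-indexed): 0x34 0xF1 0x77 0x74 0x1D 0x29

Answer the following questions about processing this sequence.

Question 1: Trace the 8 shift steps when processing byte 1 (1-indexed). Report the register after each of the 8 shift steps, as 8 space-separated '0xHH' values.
Answer: 0x68 0xD0 0xA7 0x49 0x92 0x23 0x46 0x8C

Derivation:
Register before byte 1: 0x00
After XOR with byte 0x34: 0x34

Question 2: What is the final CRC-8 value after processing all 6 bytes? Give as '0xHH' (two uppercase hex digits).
Answer: 0x97

Derivation:
After byte 1 (0x34): reg=0x8C
After byte 2 (0xF1): reg=0x74
After byte 3 (0x77): reg=0x09
After byte 4 (0x74): reg=0x74
After byte 5 (0x1D): reg=0x18
After byte 6 (0x29): reg=0x97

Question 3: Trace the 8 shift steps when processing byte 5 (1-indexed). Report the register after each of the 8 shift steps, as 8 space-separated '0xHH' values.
Answer: 0xD2 0xA3 0x41 0x82 0x03 0x06 0x0C 0x18

Derivation:
After byte 1 (0x34): reg=0x8C
After byte 2 (0xF1): reg=0x74
After byte 3 (0x77): reg=0x09
After byte 4 (0x74): reg=0x74
Register before byte 5: 0x74
After XOR with byte 0x1D: 0x69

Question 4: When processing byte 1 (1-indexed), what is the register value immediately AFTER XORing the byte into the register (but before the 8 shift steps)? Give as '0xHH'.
Answer: 0x34

Derivation:
Register before byte 1: 0x00
Byte 1: 0x34
0x00 XOR 0x34 = 0x34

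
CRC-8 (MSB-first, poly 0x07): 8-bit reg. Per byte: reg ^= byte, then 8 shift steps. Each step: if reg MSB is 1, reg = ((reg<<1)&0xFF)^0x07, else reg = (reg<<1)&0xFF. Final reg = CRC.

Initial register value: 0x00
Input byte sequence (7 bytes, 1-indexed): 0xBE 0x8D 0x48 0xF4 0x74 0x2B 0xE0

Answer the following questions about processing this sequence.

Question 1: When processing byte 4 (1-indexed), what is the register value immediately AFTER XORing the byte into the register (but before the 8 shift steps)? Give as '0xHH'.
Answer: 0x92

Derivation:
Register before byte 4: 0x66
Byte 4: 0xF4
0x66 XOR 0xF4 = 0x92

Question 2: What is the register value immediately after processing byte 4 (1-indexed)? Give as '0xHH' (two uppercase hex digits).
Answer: 0xF7

Derivation:
After byte 1 (0xBE): reg=0x33
After byte 2 (0x8D): reg=0x33
After byte 3 (0x48): reg=0x66
After byte 4 (0xF4): reg=0xF7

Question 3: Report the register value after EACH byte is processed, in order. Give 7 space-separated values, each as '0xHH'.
0x33 0x33 0x66 0xF7 0x80 0x58 0x21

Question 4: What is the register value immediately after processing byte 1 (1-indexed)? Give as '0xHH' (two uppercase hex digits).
After byte 1 (0xBE): reg=0x33

Answer: 0x33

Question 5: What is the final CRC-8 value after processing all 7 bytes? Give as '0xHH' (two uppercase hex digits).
Answer: 0x21

Derivation:
After byte 1 (0xBE): reg=0x33
After byte 2 (0x8D): reg=0x33
After byte 3 (0x48): reg=0x66
After byte 4 (0xF4): reg=0xF7
After byte 5 (0x74): reg=0x80
After byte 6 (0x2B): reg=0x58
After byte 7 (0xE0): reg=0x21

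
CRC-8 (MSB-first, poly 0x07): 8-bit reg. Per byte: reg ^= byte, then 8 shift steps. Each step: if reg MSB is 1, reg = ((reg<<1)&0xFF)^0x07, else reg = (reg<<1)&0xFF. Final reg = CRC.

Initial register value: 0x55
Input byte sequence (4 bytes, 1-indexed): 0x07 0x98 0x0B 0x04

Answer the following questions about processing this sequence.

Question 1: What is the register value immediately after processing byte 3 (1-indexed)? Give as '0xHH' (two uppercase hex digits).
Answer: 0x8A

Derivation:
After byte 1 (0x07): reg=0xB9
After byte 2 (0x98): reg=0xE7
After byte 3 (0x0B): reg=0x8A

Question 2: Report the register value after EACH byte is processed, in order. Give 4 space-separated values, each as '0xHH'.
0xB9 0xE7 0x8A 0xA3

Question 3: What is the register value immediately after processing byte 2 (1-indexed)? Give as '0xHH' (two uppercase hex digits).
Answer: 0xE7

Derivation:
After byte 1 (0x07): reg=0xB9
After byte 2 (0x98): reg=0xE7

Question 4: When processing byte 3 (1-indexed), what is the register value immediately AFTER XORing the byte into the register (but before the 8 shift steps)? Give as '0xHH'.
Answer: 0xEC

Derivation:
Register before byte 3: 0xE7
Byte 3: 0x0B
0xE7 XOR 0x0B = 0xEC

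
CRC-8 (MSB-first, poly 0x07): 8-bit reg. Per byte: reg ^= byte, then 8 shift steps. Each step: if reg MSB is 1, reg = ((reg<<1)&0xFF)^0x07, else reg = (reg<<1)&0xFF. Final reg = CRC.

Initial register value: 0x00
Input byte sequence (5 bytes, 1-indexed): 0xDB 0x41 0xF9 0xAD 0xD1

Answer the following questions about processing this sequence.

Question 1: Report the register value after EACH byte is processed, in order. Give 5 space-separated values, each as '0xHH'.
0x0F 0xED 0x6C 0x49 0xC1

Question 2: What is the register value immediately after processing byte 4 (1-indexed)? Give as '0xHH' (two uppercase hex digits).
Answer: 0x49

Derivation:
After byte 1 (0xDB): reg=0x0F
After byte 2 (0x41): reg=0xED
After byte 3 (0xF9): reg=0x6C
After byte 4 (0xAD): reg=0x49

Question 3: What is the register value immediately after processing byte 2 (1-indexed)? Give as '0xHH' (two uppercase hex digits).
Answer: 0xED

Derivation:
After byte 1 (0xDB): reg=0x0F
After byte 2 (0x41): reg=0xED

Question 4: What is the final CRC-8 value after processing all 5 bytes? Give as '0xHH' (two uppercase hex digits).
After byte 1 (0xDB): reg=0x0F
After byte 2 (0x41): reg=0xED
After byte 3 (0xF9): reg=0x6C
After byte 4 (0xAD): reg=0x49
After byte 5 (0xD1): reg=0xC1

Answer: 0xC1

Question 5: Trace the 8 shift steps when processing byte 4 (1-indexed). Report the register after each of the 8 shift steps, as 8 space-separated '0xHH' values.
Answer: 0x85 0x0D 0x1A 0x34 0x68 0xD0 0xA7 0x49

Derivation:
After byte 1 (0xDB): reg=0x0F
After byte 2 (0x41): reg=0xED
After byte 3 (0xF9): reg=0x6C
Register before byte 4: 0x6C
After XOR with byte 0xAD: 0xC1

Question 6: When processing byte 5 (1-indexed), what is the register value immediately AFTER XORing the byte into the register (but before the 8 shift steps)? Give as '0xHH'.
Answer: 0x98

Derivation:
Register before byte 5: 0x49
Byte 5: 0xD1
0x49 XOR 0xD1 = 0x98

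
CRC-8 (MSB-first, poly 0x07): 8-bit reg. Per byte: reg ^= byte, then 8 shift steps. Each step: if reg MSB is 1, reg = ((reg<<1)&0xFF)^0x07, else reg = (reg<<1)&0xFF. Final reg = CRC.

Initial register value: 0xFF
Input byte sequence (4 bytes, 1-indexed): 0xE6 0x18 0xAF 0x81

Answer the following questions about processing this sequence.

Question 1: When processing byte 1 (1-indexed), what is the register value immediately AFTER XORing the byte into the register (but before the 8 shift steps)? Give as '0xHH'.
Answer: 0x19

Derivation:
Register before byte 1: 0xFF
Byte 1: 0xE6
0xFF XOR 0xE6 = 0x19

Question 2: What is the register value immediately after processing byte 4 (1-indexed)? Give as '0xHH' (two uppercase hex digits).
After byte 1 (0xE6): reg=0x4F
After byte 2 (0x18): reg=0xA2
After byte 3 (0xAF): reg=0x23
After byte 4 (0x81): reg=0x67

Answer: 0x67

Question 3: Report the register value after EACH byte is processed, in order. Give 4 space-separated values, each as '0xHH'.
0x4F 0xA2 0x23 0x67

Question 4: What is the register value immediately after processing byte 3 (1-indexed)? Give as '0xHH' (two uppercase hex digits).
After byte 1 (0xE6): reg=0x4F
After byte 2 (0x18): reg=0xA2
After byte 3 (0xAF): reg=0x23

Answer: 0x23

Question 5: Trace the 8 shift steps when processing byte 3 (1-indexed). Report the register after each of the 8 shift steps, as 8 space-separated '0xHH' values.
Answer: 0x1A 0x34 0x68 0xD0 0xA7 0x49 0x92 0x23

Derivation:
After byte 1 (0xE6): reg=0x4F
After byte 2 (0x18): reg=0xA2
Register before byte 3: 0xA2
After XOR with byte 0xAF: 0x0D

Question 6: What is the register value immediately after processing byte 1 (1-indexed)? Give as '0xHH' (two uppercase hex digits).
After byte 1 (0xE6): reg=0x4F

Answer: 0x4F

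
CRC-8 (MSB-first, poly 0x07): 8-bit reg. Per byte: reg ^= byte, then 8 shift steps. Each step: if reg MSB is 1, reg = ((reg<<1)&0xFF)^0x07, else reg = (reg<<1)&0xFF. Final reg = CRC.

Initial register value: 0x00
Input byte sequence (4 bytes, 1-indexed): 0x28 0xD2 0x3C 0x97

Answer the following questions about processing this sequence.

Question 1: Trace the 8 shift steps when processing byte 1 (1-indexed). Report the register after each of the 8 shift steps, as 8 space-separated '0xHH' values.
Register before byte 1: 0x00
After XOR with byte 0x28: 0x28

Answer: 0x50 0xA0 0x47 0x8E 0x1B 0x36 0x6C 0xD8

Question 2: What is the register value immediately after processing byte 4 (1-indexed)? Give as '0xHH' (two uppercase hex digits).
Answer: 0x6E

Derivation:
After byte 1 (0x28): reg=0xD8
After byte 2 (0xD2): reg=0x36
After byte 3 (0x3C): reg=0x36
After byte 4 (0x97): reg=0x6E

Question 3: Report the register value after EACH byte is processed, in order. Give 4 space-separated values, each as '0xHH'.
0xD8 0x36 0x36 0x6E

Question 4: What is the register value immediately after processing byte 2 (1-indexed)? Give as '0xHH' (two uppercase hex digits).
Answer: 0x36

Derivation:
After byte 1 (0x28): reg=0xD8
After byte 2 (0xD2): reg=0x36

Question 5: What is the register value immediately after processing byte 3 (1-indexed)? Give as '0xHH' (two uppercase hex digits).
Answer: 0x36

Derivation:
After byte 1 (0x28): reg=0xD8
After byte 2 (0xD2): reg=0x36
After byte 3 (0x3C): reg=0x36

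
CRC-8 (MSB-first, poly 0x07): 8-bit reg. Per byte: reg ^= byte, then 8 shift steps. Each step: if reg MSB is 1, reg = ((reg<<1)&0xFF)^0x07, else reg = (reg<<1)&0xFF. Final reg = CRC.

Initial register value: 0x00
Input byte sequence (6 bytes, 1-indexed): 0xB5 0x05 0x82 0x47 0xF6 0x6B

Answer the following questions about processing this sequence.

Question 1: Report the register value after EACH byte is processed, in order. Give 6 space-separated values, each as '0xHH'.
0x02 0x15 0xEC 0x58 0x43 0xD8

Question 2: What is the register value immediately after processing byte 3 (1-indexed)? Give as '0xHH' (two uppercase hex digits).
Answer: 0xEC

Derivation:
After byte 1 (0xB5): reg=0x02
After byte 2 (0x05): reg=0x15
After byte 3 (0x82): reg=0xEC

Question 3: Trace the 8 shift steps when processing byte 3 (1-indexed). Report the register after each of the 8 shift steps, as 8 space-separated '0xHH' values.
Answer: 0x29 0x52 0xA4 0x4F 0x9E 0x3B 0x76 0xEC

Derivation:
After byte 1 (0xB5): reg=0x02
After byte 2 (0x05): reg=0x15
Register before byte 3: 0x15
After XOR with byte 0x82: 0x97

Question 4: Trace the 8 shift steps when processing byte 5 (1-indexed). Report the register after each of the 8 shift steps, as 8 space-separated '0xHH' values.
After byte 1 (0xB5): reg=0x02
After byte 2 (0x05): reg=0x15
After byte 3 (0x82): reg=0xEC
After byte 4 (0x47): reg=0x58
Register before byte 5: 0x58
After XOR with byte 0xF6: 0xAE

Answer: 0x5B 0xB6 0x6B 0xD6 0xAB 0x51 0xA2 0x43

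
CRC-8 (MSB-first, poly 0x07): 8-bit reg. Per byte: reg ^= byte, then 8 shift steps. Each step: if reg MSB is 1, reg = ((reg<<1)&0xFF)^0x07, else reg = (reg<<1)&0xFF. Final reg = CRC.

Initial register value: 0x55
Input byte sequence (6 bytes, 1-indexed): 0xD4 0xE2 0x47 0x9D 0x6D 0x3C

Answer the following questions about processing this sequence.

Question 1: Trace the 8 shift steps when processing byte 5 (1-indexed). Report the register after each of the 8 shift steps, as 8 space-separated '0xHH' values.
After byte 1 (0xD4): reg=0x8E
After byte 2 (0xE2): reg=0x03
After byte 3 (0x47): reg=0xDB
After byte 4 (0x9D): reg=0xD5
Register before byte 5: 0xD5
After XOR with byte 0x6D: 0xB8

Answer: 0x77 0xEE 0xDB 0xB1 0x65 0xCA 0x93 0x21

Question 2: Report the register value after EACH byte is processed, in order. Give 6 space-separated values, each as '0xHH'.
0x8E 0x03 0xDB 0xD5 0x21 0x53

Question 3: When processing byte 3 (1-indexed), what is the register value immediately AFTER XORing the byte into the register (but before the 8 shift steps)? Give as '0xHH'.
Answer: 0x44

Derivation:
Register before byte 3: 0x03
Byte 3: 0x47
0x03 XOR 0x47 = 0x44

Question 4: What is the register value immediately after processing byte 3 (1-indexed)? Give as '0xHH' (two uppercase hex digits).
After byte 1 (0xD4): reg=0x8E
After byte 2 (0xE2): reg=0x03
After byte 3 (0x47): reg=0xDB

Answer: 0xDB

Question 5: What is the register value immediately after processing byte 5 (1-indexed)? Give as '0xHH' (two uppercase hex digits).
After byte 1 (0xD4): reg=0x8E
After byte 2 (0xE2): reg=0x03
After byte 3 (0x47): reg=0xDB
After byte 4 (0x9D): reg=0xD5
After byte 5 (0x6D): reg=0x21

Answer: 0x21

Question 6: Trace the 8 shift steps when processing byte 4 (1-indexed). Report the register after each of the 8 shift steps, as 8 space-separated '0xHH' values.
After byte 1 (0xD4): reg=0x8E
After byte 2 (0xE2): reg=0x03
After byte 3 (0x47): reg=0xDB
Register before byte 4: 0xDB
After XOR with byte 0x9D: 0x46

Answer: 0x8C 0x1F 0x3E 0x7C 0xF8 0xF7 0xE9 0xD5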